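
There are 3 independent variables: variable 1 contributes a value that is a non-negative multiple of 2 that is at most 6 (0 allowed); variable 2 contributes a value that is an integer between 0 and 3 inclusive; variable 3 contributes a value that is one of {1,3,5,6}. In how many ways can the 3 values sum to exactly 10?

7

The generating function for the choices is (1 + t^2 + t^4 + t^6)·(1 + t + t^2 + t^3)·(t + t^3 + t^5 + t^6); the count is [t^10].
(1 + t^2 + t^4 + t^6) has coefficients 1,0,1,0,1,0,1 for degrees 0…6.
(1 + t + t^2 + t^3) has coefficients 1,1,1,1,0,0,0,0,0,0,0 for degrees 0…10.
Finally multiplying by (t + t^3 + t^5 + t^6), the product of all factors after the first has coefficients 0,1,1,2,2,2,3,2,2,1,0 for degrees 0…10.
[t^10] = 1·0 + 1·2 + 1·3 + 1·2 = 7.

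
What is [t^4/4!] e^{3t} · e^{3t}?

1296

The EGF product rule gives c_4 = Σ_{k_1+k_2=4} C(4; k_1,k_2) · ∏ g_i(k_i), where e^{3t} gives (3)^k; e^{3t} gives (3)^k.
g_1(k) for k = 0…4: 1, 3, 9, 27, 81.
g_2(k) for k = 0…4: 1, 3, 9, 27, 81.
c_4 = Σ_k C(4,k)·g_1(k)·g_2(4−k) = 1·1·81 + 4·3·27 + 6·9·9 + 4·27·3 + 1·81·1 = 81 + 324 + 486 + 324 + 81 = 1296.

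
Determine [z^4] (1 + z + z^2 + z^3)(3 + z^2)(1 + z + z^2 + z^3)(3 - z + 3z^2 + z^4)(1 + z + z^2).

138

(1 + z + z^2 + z^3) has coefficients 1,1,1,1 for degrees 0…3.
(3 + z^2) has coefficients 3,0,1,0,0 for degrees 0…4.
Multiplying by (1 + z + z^2 + z^3) gives running coefficients 3,3,4,4,1 for degrees 0…4.
Multiplying by (3 - z + 3z^2 + z^4) gives running coefficients 9,6,18,17,14 for degrees 0…4.
Finally multiplying by (1 + z + z^2), the product of all factors after the first has coefficients 9,15,33,41,49 for degrees 0…4.
[z^4] = 1·49 + 1·41 + 1·33 + 1·15 = 138.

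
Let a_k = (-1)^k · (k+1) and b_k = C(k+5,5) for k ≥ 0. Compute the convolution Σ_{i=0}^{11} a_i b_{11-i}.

1512

This is [x^11] in the product of the two ordinary generating functions.
Σ = 1·4368 − 2·3003 + 3·2002 − 4·1287 + 5·792 − 6·462 + 7·252 − 8·126 + 9·56 − 10·21 + 11·6 − 12·1 = 1512.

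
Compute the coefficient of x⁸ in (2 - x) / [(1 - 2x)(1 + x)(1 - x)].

512

Partial fractions give a closed form: a_n = (2)·2^n + (1/2)·(-1)^n + (-1/2)·1^n.
At n = 8: a_8 = 512.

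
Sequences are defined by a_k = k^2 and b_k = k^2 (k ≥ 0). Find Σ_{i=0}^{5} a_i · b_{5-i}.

Write out a_i and b_{5-i} for i = 0,…,5 and sum the products.
Σ = 0·25 + 1·16 + 4·9 + 9·4 + 16·1 + 25·0 = 104.

104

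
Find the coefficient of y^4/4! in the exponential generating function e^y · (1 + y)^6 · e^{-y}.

360

The EGF product rule gives c_4 = Σ_{k_1+k_2+k_3=4} C(4; k_1,k_2,k_3) · ∏ g_i(k_i), where e^y gives (1)^k; (1+y)^6 gives the falling factorial (6)_k; e^{-y} gives (-1)^k.
g_1(k) for k = 0…4: 1, 1, 1, 1, 1.
g_2(k) for k = 0…4: 1, 6, 30, 120, 360.
g_3(k) for k = 0…4: 1, -1, 1, -1, 1.
First combine the last two factors: h(k) = Σ_j C(k,j)·g_2(j)·g_3(k−j) for k = 0…4: 1, 5, 19, 47, 37.
c_4 = Σ_k C(4,k)·g_1(k)·h(4−k) = 1·1·37 + 4·1·47 + 6·1·19 + 4·1·5 + 1·1·1 = 37 + 188 + 114 + 20 + 1 = 360.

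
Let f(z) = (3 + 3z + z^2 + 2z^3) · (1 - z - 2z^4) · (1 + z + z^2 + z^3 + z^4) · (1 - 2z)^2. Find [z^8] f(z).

-12

(3 + 3z + z^2 + 2z^3) has coefficients 3,3,1,2 for degrees 0…3.
(1 - z - 2z^4) has coefficients 1,-1,0,0,-2,0,0,0,0 for degrees 0…8.
Multiplying by (1 + z + z^2 + z^3 + z^4) gives running coefficients 1,0,0,0,-2,-3,-2,-2,-2 for degrees 0…8.
Finally multiplying by (1 - 2z)^2, the product of all factors after the first has coefficients 1,-4,4,0,-2,5,2,-6,-2 for degrees 0…8.
[z^8] = 3·(-2) + 3·(-6) + 1·2 + 2·5 = -12.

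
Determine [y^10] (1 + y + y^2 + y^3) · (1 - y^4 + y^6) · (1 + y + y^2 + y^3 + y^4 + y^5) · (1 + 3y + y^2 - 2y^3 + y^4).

(1 + y + y^2 + y^3) has coefficients 1,1,1,1 for degrees 0…3.
(1 - y^4 + y^6) has coefficients 1,0,0,0,-1,0,1,0,0,0,0 for degrees 0…10.
Multiplying by (1 + y + y^2 + y^3 + y^4 + y^5) gives running coefficients 1,1,1,1,0,0,0,0,0,0,1 for degrees 0…10.
Finally multiplying by (1 + 3y + y^2 - 2y^3 + y^4), the product of all factors after the first has coefficients 1,4,5,3,3,0,-1,1,0,0,1 for degrees 0…10.
[y^10] = 1·1 + 1·0 + 1·0 + 1·1 = 2.

2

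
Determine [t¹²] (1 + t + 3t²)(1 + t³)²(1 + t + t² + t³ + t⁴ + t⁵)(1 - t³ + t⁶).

(1 + t + 3t²) has coefficients 1,1,3 for degrees 0…2.
(1 + t³)² has coefficients 1,0,0,2,0,0,1,0,0,0,0,0,0 for degrees 0…12.
Multiplying by (1 + t + t² + t³ + t⁴ + t⁵) gives running coefficients 1,1,1,3,3,3,3,3,3,1,1,1,0 for degrees 0…12.
Finally multiplying by (1 - t³ + t⁶), the product of all factors after the first has coefficients 1,1,1,2,2,2,1,1,1,1,1,1,2 for degrees 0…12.
[t¹²] = 1·2 + 1·1 + 3·1 = 6.

6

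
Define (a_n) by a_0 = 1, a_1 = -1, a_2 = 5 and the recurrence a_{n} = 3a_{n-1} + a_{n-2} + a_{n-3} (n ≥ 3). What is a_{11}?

The ordinary generating function has denominator 1 - 3z - z^2 - z^3.
Iterating the recurrence: a_0,…,a_{11} = 1, -1, 5, 15, 49, 167, 565, 1911, 6465, 21871, 73989, 250303.

250303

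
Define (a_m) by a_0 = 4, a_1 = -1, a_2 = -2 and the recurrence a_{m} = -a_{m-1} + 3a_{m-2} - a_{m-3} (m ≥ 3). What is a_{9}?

-313

The ordinary generating function has denominator 1 + y - 3y^2 + y^3.
Iterating the recurrence: a_0,…,a_{9} = 4, -1, -2, -5, 0, -13, 18, -57, 124, -313.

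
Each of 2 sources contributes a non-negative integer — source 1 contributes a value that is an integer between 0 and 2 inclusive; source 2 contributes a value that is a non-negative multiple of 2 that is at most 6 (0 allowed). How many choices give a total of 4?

2

The generating function for the choices is (1 + y + y²)·(1 + y² + y⁴ + y⁶); the count is [y⁴].
(1 + y + y²) has coefficients 1,1,1 for degrees 0…2.
(1 + y² + y⁴ + y⁶) has coefficients 1,0,1,0,1 for degrees 0…4.
[y⁴] = 1·1 + 1·0 + 1·1 = 2.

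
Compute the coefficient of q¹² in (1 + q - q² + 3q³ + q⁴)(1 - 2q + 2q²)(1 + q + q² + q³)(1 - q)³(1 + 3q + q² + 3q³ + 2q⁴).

-16

(1 + q - q² + 3q³ + q⁴) has coefficients 1,1,-1,3,1 for degrees 0…4.
(1 - 2q + 2q²) has coefficients 1,-2,2,0,0,0,0,0,0,0,0,0,0 for degrees 0…12.
Multiplying by (1 + q + q² + q³) gives running coefficients 1,-1,1,1,0,2,0,0,0,0,0,0,0 for degrees 0…12.
Multiplying by (1 - q)³ gives running coefficients 1,-4,7,-6,1,4,-7,6,-2,0,0,0,0 for degrees 0…12.
Finally multiplying by (1 + 3q + q² + 3q³ + 2q⁴), the product of all factors after the first has coefficients 1,-1,-4,14,-20,14,2,-20,23,-13,2,6,-4 for degrees 0…12.
[q¹²] = 1·(-4) + 1·6 − 1·2 + 3·(-13) + 1·23 = -16.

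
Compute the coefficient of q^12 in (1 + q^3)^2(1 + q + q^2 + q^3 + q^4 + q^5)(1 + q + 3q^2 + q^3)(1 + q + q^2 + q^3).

43

(1 + q^3)^2 has coefficients 1,0,0,2,0,0,1 for degrees 0…6.
(1 + q + q^2 + q^3 + q^4 + q^5) has coefficients 1,1,1,1,1,1,0,0,0,0,0,0,0 for degrees 0…12.
Multiplying by (1 + q + 3q^2 + q^3) gives running coefficients 1,2,5,6,6,6,5,4,1,0,0,0,0 for degrees 0…12.
Finally multiplying by (1 + q + q^2 + q^3), the product of all factors after the first has coefficients 1,3,8,14,19,23,23,21,16,10,5,1,0 for degrees 0…12.
[q^12] = 1·0 + 2·10 + 1·23 = 43.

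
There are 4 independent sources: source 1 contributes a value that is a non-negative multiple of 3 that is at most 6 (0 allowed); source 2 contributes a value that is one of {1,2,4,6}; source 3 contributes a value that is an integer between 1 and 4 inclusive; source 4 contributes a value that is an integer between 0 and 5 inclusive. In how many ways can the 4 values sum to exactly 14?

23

The generating function for the choices is (1 + x^3 + x^6)·(x + x^2 + x^4 + x^6)·(x + x^2 + x^3 + x^4)·(1 + x + x^2 + x^3 + x^4 + x^5); the count is [x^14].
(1 + x^3 + x^6) has coefficients 1,0,0,1,0,0,1 for degrees 0…6.
(x + x^2 + x^4 + x^6) has coefficients 0,1,1,0,1,0,1,0,0,0,0,0,0,0,0 for degrees 0…14.
Multiplying by (x + x^2 + x^3 + x^4) gives running coefficients 0,0,1,2,2,3,2,2,2,1,1,0,0,0,0 for degrees 0…14.
Finally multiplying by (1 + x + x^2 + x^3 + x^4 + x^5), the product of all factors after the first has coefficients 0,0,1,3,5,8,10,12,13,12,11,8,6,4,2 for degrees 0…14.
[x^14] = 1·2 + 1·8 + 1·13 = 23.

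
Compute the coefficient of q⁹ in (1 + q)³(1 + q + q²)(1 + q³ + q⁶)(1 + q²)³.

63

(1 + q)³ has coefficients 1,3,3,1 for degrees 0…3.
(1 + q + q²) has coefficients 1,1,1,0,0,0,0,0,0,0 for degrees 0…9.
Multiplying by (1 + q³ + q⁶) gives running coefficients 1,1,1,1,1,1,1,1,1,0 for degrees 0…9.
Finally multiplying by (1 + q²)³, the product of all factors after the first has coefficients 1,1,4,4,7,7,8,8,8,7 for degrees 0…9.
[q⁹] = 1·7 + 3·8 + 3·8 + 1·8 = 63.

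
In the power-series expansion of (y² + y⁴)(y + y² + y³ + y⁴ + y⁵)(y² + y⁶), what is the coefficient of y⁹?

3

(y² + y⁴) has coefficients 0,0,1,0,1 for degrees 0…4.
(y + y² + y³ + y⁴ + y⁵) has coefficients 0,1,1,1,1,1,0,0,0,0 for degrees 0…9.
Finally multiplying by (y² + y⁶), the product of all factors after the first has coefficients 0,0,0,1,1,1,1,2,1,1 for degrees 0…9.
[y⁹] = 1·2 + 1·1 = 3.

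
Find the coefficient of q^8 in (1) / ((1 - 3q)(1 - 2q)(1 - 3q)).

The denominator gives the recurrence a_n = 8a_(n−1) − 21a_(n−2) + 18a_(n−3) for n ≥ 3; the numerator fixes a_0 = 1, a_1 = 8, a_2 = 43.
Iterating: 1, 8, 43, 194, 793, 3044, 11191, 39878, 138805, so a_8 = 138805.

138805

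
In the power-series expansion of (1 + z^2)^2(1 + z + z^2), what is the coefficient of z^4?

3

(1 + z^2)^2 has coefficients 1,0,2,0,1 for degrees 0…4.
(1 + z + z^2) has coefficients 1,1,1,0,0 for degrees 0…4.
[z^4] = 1·0 + 2·1 + 1·1 = 3.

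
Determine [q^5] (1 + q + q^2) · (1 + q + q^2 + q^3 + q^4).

2

(1 + q + q^2) has coefficients 1,1,1 for degrees 0…2.
(1 + q + q^2 + q^3 + q^4) has coefficients 1,1,1,1,1,0 for degrees 0…5.
[q^5] = 1·0 + 1·1 + 1·1 = 2.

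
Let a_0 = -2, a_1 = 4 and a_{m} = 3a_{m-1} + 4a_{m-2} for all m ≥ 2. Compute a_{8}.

The ordinary generating function has denominator 1 - 3x - 4x^2.
Iterating the recurrence: a_0,…,a_{8} = -2, 4, 4, 28, 100, 412, 1636, 6556, 26212.

26212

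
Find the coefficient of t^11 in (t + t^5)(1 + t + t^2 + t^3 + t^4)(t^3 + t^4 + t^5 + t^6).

(t + t^5) has coefficients 0,1,0,0,0,1 for degrees 0…5.
(1 + t + t^2 + t^3 + t^4) has coefficients 1,1,1,1,1,0,0,0,0,0,0,0 for degrees 0…11.
Finally multiplying by (t^3 + t^4 + t^5 + t^6), the product of all factors after the first has coefficients 0,0,0,1,2,3,4,4,3,2,1,0 for degrees 0…11.
[t^11] = 1·1 + 1·4 = 5.

5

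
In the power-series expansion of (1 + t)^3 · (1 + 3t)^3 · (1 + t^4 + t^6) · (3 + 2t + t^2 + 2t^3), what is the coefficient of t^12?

(1 + t)^3 has coefficients 1,3,3,1 for degrees 0…3.
(1 + 3t)^3 has coefficients 1,9,27,27,0,0,0,0,0,0,0,0,0 for degrees 0…12.
Multiplying by (1 + t^4 + t^6) gives running coefficients 1,9,27,27,1,9,28,36,27,27,0,0,0 for degrees 0…12.
Finally multiplying by (3 + 2t + t^2 + 2t^3), the product of all factors after the first has coefficients 3,29,100,146,102,110,157,175,199,227,153,81,54 for degrees 0…12.
[t^12] = 1·54 + 3·81 + 3·153 + 1·227 = 983.

983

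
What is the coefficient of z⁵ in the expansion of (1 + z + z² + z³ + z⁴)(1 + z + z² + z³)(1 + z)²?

(1 + z + z² + z³ + z⁴) has coefficients 1,1,1,1,1 for degrees 0…4.
(1 + z + z² + z³) has coefficients 1,1,1,1,0,0 for degrees 0…5.
Finally multiplying by (1 + z)², the product of all factors after the first has coefficients 1,3,4,4,3,1 for degrees 0…5.
[z⁵] = 1·1 + 1·3 + 1·4 + 1·4 + 1·3 = 15.

15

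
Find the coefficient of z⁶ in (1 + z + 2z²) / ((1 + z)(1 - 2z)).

The denominator gives the recurrence a_n = a_(n−1) + 2a_(n−2) for n ≥ 3; the numerator fixes a_0 = 1, a_1 = 2, a_2 = 6.
Iterating: 1, 2, 6, 10, 22, 42, 86, so a_6 = 86.

86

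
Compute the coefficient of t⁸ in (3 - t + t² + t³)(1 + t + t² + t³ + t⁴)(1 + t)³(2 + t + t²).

55

(3 - t + t² + t³) has coefficients 3,-1,1,1 for degrees 0…3.
(1 + t + t² + t³ + t⁴) has coefficients 1,1,1,1,1,0,0,0,0 for degrees 0…8.
Multiplying by (1 + t)³ gives running coefficients 1,4,7,8,8,7,4,1,0 for degrees 0…8.
Finally multiplying by (2 + t + t²), the product of all factors after the first has coefficients 2,9,19,27,31,30,23,13,5 for degrees 0…8.
[t⁸] = 3·5 − 1·13 + 1·23 + 1·30 = 55.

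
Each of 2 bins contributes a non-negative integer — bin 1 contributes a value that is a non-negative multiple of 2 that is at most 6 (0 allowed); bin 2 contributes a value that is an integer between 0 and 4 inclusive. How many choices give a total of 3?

The generating function for the choices is (1 + z^2 + z^4 + z^6)·(1 + z + z^2 + z^3 + z^4); the count is [z^3].
(1 + z^2 + z^4 + z^6) has coefficients 1,0,1,0 for degrees 0…3.
(1 + z + z^2 + z^3 + z^4) has coefficients 1,1,1,1 for degrees 0…3.
[z^3] = 1·1 + 1·1 = 2.

2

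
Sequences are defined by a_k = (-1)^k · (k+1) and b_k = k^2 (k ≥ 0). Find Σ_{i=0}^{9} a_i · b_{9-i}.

Write out a_i and b_{9-i} for i = 0,…,9 and sum the products.
Σ = 1·81 − 2·64 + 3·49 − 4·36 + 5·25 − 6·16 + 7·9 − 8·4 + 9·1 − 10·0 = 25.

25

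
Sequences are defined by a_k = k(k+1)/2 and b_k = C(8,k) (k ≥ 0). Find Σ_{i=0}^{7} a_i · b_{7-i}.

This is [x^7] in the product of the two ordinary generating functions.
Σ = 0·8 + 1·28 + 3·56 + 6·70 + 10·56 + 15·28 + 21·8 + 28·1 = 1792.

1792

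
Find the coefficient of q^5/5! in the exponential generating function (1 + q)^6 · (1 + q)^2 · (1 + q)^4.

95040

The EGF product rule gives c_5 = Σ_{k_1+k_2+k_3=5} C(5; k_1,k_2,k_3) · ∏ g_i(k_i), where (1+q)^6 gives the falling factorial (6)_k; (1+q)^2 gives the falling factorial (2)_k; (1+q)^4 gives the falling factorial (4)_k.
g_1(k) for k = 0…5: 1, 6, 30, 120, 360, 720.
g_2(k) for k = 0…5: 1, 2, 2, 0, 0, 0.
g_3(k) for k = 0…5: 1, 4, 12, 24, 24, 0.
First combine the last two factors: h(k) = Σ_j C(k,j)·g_2(j)·g_3(k−j) for k = 0…5: 1, 6, 30, 120, 360, 720.
c_5 = Σ_k C(5,k)·g_1(k)·h(5−k) = 1·1·720 + 5·6·360 + 10·30·120 + 10·120·30 + 5·360·6 + 1·720·1 = 720 + 10800 + 36000 + 36000 + 10800 + 720 = 95040.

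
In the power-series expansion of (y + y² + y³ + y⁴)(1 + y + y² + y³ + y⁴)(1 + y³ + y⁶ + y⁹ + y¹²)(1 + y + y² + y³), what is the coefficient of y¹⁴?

(y + y² + y³ + y⁴) has coefficients 0,1,1,1,1 for degrees 0…4.
(1 + y + y² + y³ + y⁴) has coefficients 1,1,1,1,1,0,0,0,0,0,0,0,0,0,0 for degrees 0…14.
Multiplying by (1 + y³ + y⁶ + y⁹ + y¹²) gives running coefficients 1,1,1,2,2,1,2,2,1,2,2,1,2,2,1 for degrees 0…14.
Finally multiplying by (1 + y + y² + y³), the product of all factors after the first has coefficients 1,2,3,5,6,6,7,7,6,7,7,6,7,7,6 for degrees 0…14.
[y¹⁴] = 1·7 + 1·7 + 1·6 + 1·7 = 27.

27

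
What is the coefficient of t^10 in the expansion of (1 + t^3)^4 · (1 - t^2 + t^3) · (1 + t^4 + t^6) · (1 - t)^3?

(1 + t^3)^4 has coefficients 1,0,0,4,0,0,6,0,0,4,0 for degrees 0…10.
(1 - t^2 + t^3) has coefficients 1,0,-1,1,0,0,0,0,0,0,0 for degrees 0…10.
Multiplying by (1 + t^4 + t^6) gives running coefficients 1,0,-1,1,1,0,0,1,-1,1,0 for degrees 0…10.
Finally multiplying by (1 - t)^3, the product of all factors after the first has coefficients 1,-3,2,3,-5,1,2,0,-4,7,-7 for degrees 0…10.
[t^10] = 1·(-7) + 4·0 + 6·(-5) + 4·(-3) = -49.

-49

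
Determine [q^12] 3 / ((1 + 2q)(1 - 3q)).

Partial fractions give a closed form: a_n = (6/5)·(-2)^n + (9/5)·3^n.
At n = 12: a_12 = 961509.

961509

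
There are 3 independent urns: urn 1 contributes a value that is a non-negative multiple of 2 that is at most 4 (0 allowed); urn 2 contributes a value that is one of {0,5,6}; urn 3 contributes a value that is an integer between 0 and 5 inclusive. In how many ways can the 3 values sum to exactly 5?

4

The generating function for the choices is (1 + z² + z⁴)·(1 + z⁵ + z⁶)·(1 + z + z² + z³ + z⁴ + z⁵); the count is [z⁵].
(1 + z² + z⁴) has coefficients 1,0,1,0,1 for degrees 0…4.
(1 + z⁵ + z⁶) has coefficients 1,0,0,0,0,1 for degrees 0…5.
Finally multiplying by (1 + z + z² + z³ + z⁴ + z⁵), the product of all factors after the first has coefficients 1,1,1,1,1,2 for degrees 0…5.
[z⁵] = 1·2 + 1·1 + 1·1 = 4.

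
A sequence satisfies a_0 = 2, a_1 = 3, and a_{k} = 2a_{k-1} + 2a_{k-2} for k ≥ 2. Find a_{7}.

The ordinary generating function has denominator 1 - 2x - 2x^2.
Iterating the recurrence: a_0,…,a_{7} = 2, 3, 10, 26, 72, 196, 536, 1464.

1464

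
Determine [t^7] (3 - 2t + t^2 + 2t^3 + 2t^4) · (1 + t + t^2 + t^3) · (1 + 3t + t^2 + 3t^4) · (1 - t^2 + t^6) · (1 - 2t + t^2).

(3 - 2t + t^2 + 2t^3 + 2t^4) has coefficients 3,-2,1,2,2 for degrees 0…4.
(1 + t + t^2 + t^3) has coefficients 1,1,1,1,0,0,0,0 for degrees 0…7.
Multiplying by (1 + 3t + t^2 + 3t^4) gives running coefficients 1,4,5,5,7,4,3,3 for degrees 0…7.
Multiplying by (1 - t^2 + t^6) gives running coefficients 1,4,4,1,2,-1,-3,3 for degrees 0…7.
Finally multiplying by (1 - 2t + t^2), the product of all factors after the first has coefficients 1,2,-3,-3,4,-4,1,8 for degrees 0…7.
[t^7] = 3·8 − 2·1 + 1·(-4) + 2·4 + 2·(-3) = 20.

20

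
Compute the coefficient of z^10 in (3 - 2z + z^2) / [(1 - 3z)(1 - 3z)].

The denominator gives the recurrence a_n = 6a_(n−1) − 9a_(n−2) for n ≥ 3; the numerator fixes a_0 = 3, a_1 = 16, a_2 = 70.
Iterating: 3, 16, 70, 276, 1026, 3672, 12798, 43740, 147258, 489888, 1614006, so a_10 = 1614006.

1614006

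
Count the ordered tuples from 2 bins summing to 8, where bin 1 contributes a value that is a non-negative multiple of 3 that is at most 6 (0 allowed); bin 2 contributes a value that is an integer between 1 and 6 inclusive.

The generating function for the choices is (1 + z^3 + z^6)·(z + z^2 + z^3 + z^4 + z^5 + z^6); the count is [z^8].
(1 + z^3 + z^6) has coefficients 1,0,0,1,0,0,1 for degrees 0…6.
(z + z^2 + z^3 + z^4 + z^5 + z^6) has coefficients 0,1,1,1,1,1,1,0,0 for degrees 0…8.
[z^8] = 1·0 + 1·1 + 1·1 = 2.

2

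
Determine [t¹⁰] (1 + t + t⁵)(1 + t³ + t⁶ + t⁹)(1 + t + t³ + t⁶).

(1 + t + t⁵) has coefficients 1,1,0,0,0,1 for degrees 0…5.
(1 + t³ + t⁶ + t⁹) has coefficients 1,0,0,1,0,0,1,0,0,1,0 for degrees 0…10.
Finally multiplying by (1 + t + t³ + t⁶), the product of all factors after the first has coefficients 1,1,0,2,1,0,3,1,0,3,1 for degrees 0…10.
[t¹⁰] = 1·1 + 1·3 + 1·0 = 4.

4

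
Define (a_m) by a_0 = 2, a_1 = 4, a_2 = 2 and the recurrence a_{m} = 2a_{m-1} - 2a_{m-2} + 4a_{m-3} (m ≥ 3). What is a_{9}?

The ordinary generating function has denominator 1 - 2x + 2x^2 - 4x^3.
Iterating the recurrence: a_0,…,a_{9} = 2, 4, 2, 4, 20, 40, 56, 112, 272, 544.

544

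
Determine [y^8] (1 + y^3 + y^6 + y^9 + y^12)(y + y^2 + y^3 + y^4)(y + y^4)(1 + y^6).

5

(1 + y^3 + y^6 + y^9 + y^12) has coefficients 1,0,0,1,0,0,1,0,0 for degrees 0…8.
(y + y^2 + y^3 + y^4) has coefficients 0,1,1,1,1,0,0,0,0 for degrees 0…8.
Multiplying by (y + y^4) gives running coefficients 0,0,1,1,1,2,1,1,1 for degrees 0…8.
Finally multiplying by (1 + y^6), the product of all factors after the first has coefficients 0,0,1,1,1,2,1,1,2 for degrees 0…8.
[y^8] = 1·2 + 1·2 + 1·1 = 5.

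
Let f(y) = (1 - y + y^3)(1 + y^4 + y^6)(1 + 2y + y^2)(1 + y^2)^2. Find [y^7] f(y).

5

(1 - y + y^3) has coefficients 1,-1,0,1 for degrees 0…3.
(1 + y^4 + y^6) has coefficients 1,0,0,0,1,0,1,0 for degrees 0…7.
Multiplying by (1 + 2y + y^2) gives running coefficients 1,2,1,0,1,2,2,2 for degrees 0…7.
Finally multiplying by (1 + y^2)^2, the product of all factors after the first has coefficients 1,2,3,4,4,4,5,6 for degrees 0…7.
[y^7] = 1·6 − 1·5 + 1·4 = 5.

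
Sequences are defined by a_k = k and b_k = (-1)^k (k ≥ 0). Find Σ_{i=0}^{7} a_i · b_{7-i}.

4

This is [x^7] in the product of the two ordinary generating functions.
Σ = 0·(-1) + 1·1 + 2·(-1) + 3·1 + 4·(-1) + 5·1 + 6·(-1) + 7·1 = 4.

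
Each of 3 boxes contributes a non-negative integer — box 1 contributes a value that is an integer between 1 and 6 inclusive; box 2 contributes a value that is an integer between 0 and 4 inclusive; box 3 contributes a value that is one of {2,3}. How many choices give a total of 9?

The generating function for the choices is (y + y² + y³ + y⁴ + y⁵ + y⁶)·(1 + y + y² + y³ + y⁴)·(y² + y³); the count is [y⁹].
(y + y² + y³ + y⁴ + y⁵ + y⁶) has coefficients 0,1,1,1,1,1,1 for degrees 0…6.
(1 + y + y² + y³ + y⁴) has coefficients 1,1,1,1,1,0,0,0,0,0 for degrees 0…9.
Finally multiplying by (y² + y³), the product of all factors after the first has coefficients 0,0,1,2,2,2,2,1,0,0 for degrees 0…9.
[y⁹] = 1·0 + 1·1 + 1·2 + 1·2 + 1·2 + 1·2 = 9.

9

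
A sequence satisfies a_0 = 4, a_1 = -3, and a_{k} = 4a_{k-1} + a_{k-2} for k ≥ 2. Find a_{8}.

-47660

The ordinary generating function has denominator 1 - 4t - t^2.
Iterating the recurrence: a_0,…,a_{8} = 4, -3, -8, -35, -148, -627, -2656, -11251, -47660.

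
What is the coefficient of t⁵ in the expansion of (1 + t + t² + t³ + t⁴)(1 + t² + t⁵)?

(1 + t + t² + t³ + t⁴) has coefficients 1,1,1,1,1 for degrees 0…4.
(1 + t² + t⁵) has coefficients 1,0,1,0,0,1 for degrees 0…5.
[t⁵] = 1·1 + 1·0 + 1·0 + 1·1 + 1·0 = 2.

2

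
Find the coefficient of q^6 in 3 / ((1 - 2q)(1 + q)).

Partial fractions give a closed form: a_n = (2)·2^n + (1)·(-1)^n.
At n = 6: a_6 = 129.

129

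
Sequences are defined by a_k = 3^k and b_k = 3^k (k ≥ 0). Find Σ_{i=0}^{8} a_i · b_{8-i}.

Write out a_i and b_{8-i} for i = 0,…,8 and sum the products.
Σ = 1·6561 + 3·2187 + 9·729 + 27·243 + 81·81 + 243·27 + 729·9 + 2187·3 + 6561·1 = 59049.

59049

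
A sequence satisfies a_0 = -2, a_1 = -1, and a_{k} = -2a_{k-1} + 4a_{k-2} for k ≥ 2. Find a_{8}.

The ordinary generating function has denominator 1 + 2x - 4x^2.
Iterating the recurrence: a_0,…,a_{8} = -2, -1, -6, 8, -40, 112, -384, 1216, -3968.

-3968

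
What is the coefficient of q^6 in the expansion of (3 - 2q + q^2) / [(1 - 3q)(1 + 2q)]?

1178

The denominator gives the recurrence a_n = a_(n−1) + 6a_(n−2) for n ≥ 3; the numerator fixes a_0 = 3, a_1 = 1, a_2 = 20.
Iterating: 3, 1, 20, 26, 146, 302, 1178, so a_6 = 1178.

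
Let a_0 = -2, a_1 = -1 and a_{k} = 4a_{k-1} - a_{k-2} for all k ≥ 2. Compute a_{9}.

The ordinary generating function has denominator 1 - 4x + x^2.
Iterating the recurrence: a_0,…,a_{9} = -2, -1, -2, -7, -26, -97, -362, -1351, -5042, -18817.

-18817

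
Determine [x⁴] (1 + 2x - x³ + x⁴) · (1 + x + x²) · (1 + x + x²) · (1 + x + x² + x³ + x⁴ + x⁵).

23

(1 + 2x - x³ + x⁴) has coefficients 1,2,0,-1,1 for degrees 0…4.
(1 + x + x²) has coefficients 1,1,1,0,0 for degrees 0…4.
Multiplying by (1 + x + x²) gives running coefficients 1,2,3,2,1 for degrees 0…4.
Finally multiplying by (1 + x + x² + x³ + x⁴ + x⁵), the product of all factors after the first has coefficients 1,3,6,8,9 for degrees 0…4.
[x⁴] = 1·9 + 2·8 − 1·3 + 1·1 = 23.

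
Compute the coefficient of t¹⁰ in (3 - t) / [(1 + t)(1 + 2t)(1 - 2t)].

Partial fractions give a closed form: a_n = (-4/3)·(-1)^n + (7/2)·(-2)^n + (5/6)·2^n.
At n = 10: a_10 = 4436.

4436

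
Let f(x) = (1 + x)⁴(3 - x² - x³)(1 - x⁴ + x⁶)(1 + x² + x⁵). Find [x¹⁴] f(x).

(1 + x)⁴ has coefficients 1,4,6,4,1 for degrees 0…4.
(3 - x² - x³) has coefficients 3,0,-1,-1,0,0,0,0,0,0,0,0,0,0,0 for degrees 0…14.
Multiplying by (1 - x⁴ + x⁶) gives running coefficients 3,0,-1,-1,-3,0,4,1,-1,-1,0,0,0,0,0 for degrees 0…14.
Finally multiplying by (1 + x² + x⁵), the product of all factors after the first has coefficients 3,0,2,-1,-4,2,1,0,2,-3,-1,3,1,-1,-1 for degrees 0…14.
[x¹⁴] = 1·(-1) + 4·(-1) + 6·1 + 4·3 + 1·(-1) = 12.

12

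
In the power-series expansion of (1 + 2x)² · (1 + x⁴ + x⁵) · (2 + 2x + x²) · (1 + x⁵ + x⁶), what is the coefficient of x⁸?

45

(1 + 2x)² has coefficients 1,4,4 for degrees 0…2.
(1 + x⁴ + x⁵) has coefficients 1,0,0,0,1,1,0,0,0 for degrees 0…8.
Multiplying by (2 + 2x + x²) gives running coefficients 2,2,1,0,2,4,3,1,0 for degrees 0…8.
Finally multiplying by (1 + x⁵ + x⁶), the product of all factors after the first has coefficients 2,2,1,0,2,6,7,4,1 for degrees 0…8.
[x⁸] = 1·1 + 4·4 + 4·7 = 45.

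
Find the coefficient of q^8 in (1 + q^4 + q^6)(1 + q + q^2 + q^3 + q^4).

(1 + q^4 + q^6) has coefficients 1,0,0,0,1,0,1 for degrees 0…6.
(1 + q + q^2 + q^3 + q^4) has coefficients 1,1,1,1,1,0,0,0,0 for degrees 0…8.
[q^8] = 1·0 + 1·1 + 1·1 = 2.

2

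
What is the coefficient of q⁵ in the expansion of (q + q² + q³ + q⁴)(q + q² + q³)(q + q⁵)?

3

(q + q² + q³ + q⁴) has coefficients 0,1,1,1,1 for degrees 0…4.
(q + q² + q³) has coefficients 0,1,1,1,0,0 for degrees 0…5.
Finally multiplying by (q + q⁵), the product of all factors after the first has coefficients 0,0,1,1,1,0 for degrees 0…5.
[q⁵] = 1·1 + 1·1 + 1·1 + 1·0 = 3.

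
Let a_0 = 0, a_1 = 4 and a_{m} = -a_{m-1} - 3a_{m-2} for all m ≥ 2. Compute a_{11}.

1012

The ordinary generating function has denominator 1 + q + 3q^2.
Iterating the recurrence: a_0,…,a_{11} = 0, 4, -4, -8, 20, 4, -64, 52, 140, -296, -124, 1012.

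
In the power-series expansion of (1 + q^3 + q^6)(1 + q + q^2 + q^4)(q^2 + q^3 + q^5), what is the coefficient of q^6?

(1 + q^3 + q^6) has coefficients 1,0,0,1,0,0,1 for degrees 0…6.
(1 + q + q^2 + q^4) has coefficients 1,1,1,0,1,0,0 for degrees 0…6.
Finally multiplying by (q^2 + q^3 + q^5), the product of all factors after the first has coefficients 0,0,1,2,2,2,2 for degrees 0…6.
[q^6] = 1·2 + 1·2 + 1·0 = 4.

4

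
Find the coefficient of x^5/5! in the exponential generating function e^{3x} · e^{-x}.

32

The EGF product rule gives c_5 = Σ_{k_1+k_2=5} C(5; k_1,k_2) · ∏ g_i(k_i), where e^{3x} gives (3)^k; e^{-x} gives (-1)^k.
g_1(k) for k = 0…5: 1, 3, 9, 27, 81, 243.
g_2(k) for k = 0…5: 1, -1, 1, -1, 1, -1.
c_5 = Σ_k C(5,k)·g_1(k)·g_2(5−k) = 1·1·(-1) + 5·3·1 + 10·9·(-1) + 10·27·1 + 5·81·(-1) + 1·243·1 = −1 + 15 − 90 + 270 − 405 + 243 = 32.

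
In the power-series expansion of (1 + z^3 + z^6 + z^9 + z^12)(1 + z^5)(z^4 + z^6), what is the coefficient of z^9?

(1 + z^3 + z^6 + z^9 + z^12) has coefficients 1,0,0,1,0,0,1,0,0,1 for degrees 0…9.
(1 + z^5) has coefficients 1,0,0,0,0,1,0,0,0,0 for degrees 0…9.
Finally multiplying by (z^4 + z^6), the product of all factors after the first has coefficients 0,0,0,0,1,0,1,0,0,1 for degrees 0…9.
[z^9] = 1·1 + 1·1 + 1·0 + 1·0 = 2.

2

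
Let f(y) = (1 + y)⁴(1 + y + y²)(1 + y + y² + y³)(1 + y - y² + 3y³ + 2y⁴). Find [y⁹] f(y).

165

(1 + y)⁴ has coefficients 1,4,6,4,1 for degrees 0…4.
(1 + y + y²) has coefficients 1,1,1,0,0,0,0,0,0,0 for degrees 0…9.
Multiplying by (1 + y + y² + y³) gives running coefficients 1,2,3,3,2,1,0,0,0,0 for degrees 0…9.
Finally multiplying by (1 + y - y² + 3y³ + 2y⁴), the product of all factors after the first has coefficients 1,3,4,7,10,13,14,11,7,2 for degrees 0…9.
[y⁹] = 1·2 + 4·7 + 6·11 + 4·14 + 1·13 = 165.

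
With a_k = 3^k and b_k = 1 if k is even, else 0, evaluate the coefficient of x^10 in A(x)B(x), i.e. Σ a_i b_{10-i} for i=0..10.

Write out a_i and b_{10-i} for i = 0,…,10 and sum the products.
Σ = 1·1 + 3·0 + 9·1 + 27·0 + 81·1 + 243·0 + 729·1 + 2187·0 + 6561·1 + 19683·0 + 59049·1 = 66430.

66430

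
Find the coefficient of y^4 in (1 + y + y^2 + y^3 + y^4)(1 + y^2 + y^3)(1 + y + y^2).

8

(1 + y + y^2 + y^3 + y^4) has coefficients 1,1,1,1,1 for degrees 0…4.
(1 + y^2 + y^3) has coefficients 1,0,1,1,0 for degrees 0…4.
Finally multiplying by (1 + y + y^2), the product of all factors after the first has coefficients 1,1,2,2,2 for degrees 0…4.
[y^4] = 1·2 + 1·2 + 1·2 + 1·1 + 1·1 = 8.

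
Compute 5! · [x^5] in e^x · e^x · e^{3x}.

3125

The EGF product rule gives c_5 = Σ_{k_1+k_2+k_3=5} C(5; k_1,k_2,k_3) · ∏ g_i(k_i), where e^x gives (1)^k; e^x gives (1)^k; e^{3x} gives (3)^k.
g_1(k) for k = 0…5: 1, 1, 1, 1, 1, 1.
g_2(k) for k = 0…5: 1, 1, 1, 1, 1, 1.
g_3(k) for k = 0…5: 1, 3, 9, 27, 81, 243.
First combine the last two factors: h(k) = Σ_j C(k,j)·g_2(j)·g_3(k−j) for k = 0…5: 1, 4, 16, 64, 256, 1024.
c_5 = Σ_k C(5,k)·g_1(k)·h(5−k) = 1·1·1024 + 5·1·256 + 10·1·64 + 10·1·16 + 5·1·4 + 1·1·1 = 1024 + 1280 + 640 + 160 + 20 + 1 = 3125.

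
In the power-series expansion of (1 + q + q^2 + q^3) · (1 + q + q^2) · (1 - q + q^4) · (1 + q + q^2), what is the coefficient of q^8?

7

(1 + q + q^2 + q^3) has coefficients 1,1,1,1 for degrees 0…3.
(1 + q + q^2) has coefficients 1,1,1,0,0,0,0,0,0 for degrees 0…8.
Multiplying by (1 - q + q^4) gives running coefficients 1,0,0,-1,1,1,1,0,0 for degrees 0…8.
Finally multiplying by (1 + q + q^2), the product of all factors after the first has coefficients 1,1,1,-1,0,1,3,2,1 for degrees 0…8.
[q^8] = 1·1 + 1·2 + 1·3 + 1·1 = 7.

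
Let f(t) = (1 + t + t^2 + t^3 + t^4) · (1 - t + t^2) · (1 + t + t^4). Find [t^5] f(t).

(1 + t + t^2 + t^3 + t^4) has coefficients 1,1,1,1,1 for degrees 0…4.
(1 - t + t^2) has coefficients 1,-1,1,0,0,0 for degrees 0…5.
Finally multiplying by (1 + t + t^4), the product of all factors after the first has coefficients 1,0,0,1,1,-1 for degrees 0…5.
[t^5] = 1·(-1) + 1·1 + 1·1 + 1·0 + 1·0 = 1.

1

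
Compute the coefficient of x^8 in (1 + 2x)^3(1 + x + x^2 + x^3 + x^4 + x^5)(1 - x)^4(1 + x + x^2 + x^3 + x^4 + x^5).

(1 + 2x)^3 has coefficients 1,6,12,8 for degrees 0…3.
(1 + x + x^2 + x^3 + x^4 + x^5) has coefficients 1,1,1,1,1,1,0,0,0 for degrees 0…8.
Multiplying by (1 - x)^4 gives running coefficients 1,-3,3,-1,0,0,-1,3,-3 for degrees 0…8.
Finally multiplying by (1 + x + x^2 + x^3 + x^4 + x^5), the product of all factors after the first has coefficients 1,-2,1,0,0,0,-2,4,-2 for degrees 0…8.
[x^8] = 1·(-2) + 6·4 + 12·(-2) + 8·0 = -2.

-2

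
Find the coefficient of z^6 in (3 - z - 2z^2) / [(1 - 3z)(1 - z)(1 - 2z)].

Partial fractions give a closed form: a_n = (11)·3^n + (-8)·2^n.
At n = 6: a_6 = 7507.

7507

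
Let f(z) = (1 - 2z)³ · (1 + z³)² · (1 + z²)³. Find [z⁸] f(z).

-57

(1 - 2z)³ has coefficients 1,-6,12,-8 for degrees 0…3.
(1 + z³)² has coefficients 1,0,0,2,0,0,1,0,0 for degrees 0…8.
Finally multiplying by (1 + z²)³, the product of all factors after the first has coefficients 1,0,3,2,3,6,2,6,3 for degrees 0…8.
[z⁸] = 1·3 − 6·6 + 12·2 − 8·6 = -57.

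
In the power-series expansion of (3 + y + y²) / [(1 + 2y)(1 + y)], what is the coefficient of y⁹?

The denominator gives the recurrence a_n = −3a_(n−1) − 2a_(n−2) for n ≥ 3; the numerator fixes a_0 = 3, a_1 = -8, a_2 = 19.
Iterating: 3, -8, 19, -41, 85, -173, 349, -701, 1405, -2813, so a_9 = -2813.

-2813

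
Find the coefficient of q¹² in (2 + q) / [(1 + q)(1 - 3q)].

930022

The denominator gives the recurrence a_n = 2a_(n−1) + 3a_(n−2) for n ≥ 2; the numerator fixes a_0 = 2, a_1 = 5.
Iterating: 2, 5, 16, 47, 142, 425, 1276, 3827, 11482, 34445, 103336, 310007, 930022, so a_12 = 930022.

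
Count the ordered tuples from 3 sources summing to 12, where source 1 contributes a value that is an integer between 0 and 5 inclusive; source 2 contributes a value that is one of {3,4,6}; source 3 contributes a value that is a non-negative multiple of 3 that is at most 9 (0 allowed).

The generating function for the choices is (1 + y + y^2 + y^3 + y^4 + y^5)·(y^3 + y^4 + y^6)·(1 + y^3 + y^6 + y^9); the count is [y^12].
(1 + y + y^2 + y^3 + y^4 + y^5) has coefficients 1,1,1,1,1,1 for degrees 0…5.
(y^3 + y^4 + y^6) has coefficients 0,0,0,1,1,0,1,0,0,0,0,0,0 for degrees 0…12.
Finally multiplying by (1 + y^3 + y^6 + y^9), the product of all factors after the first has coefficients 0,0,0,1,1,0,2,1,0,2,1,0,2 for degrees 0…12.
[y^12] = 1·2 + 1·0 + 1·1 + 1·2 + 1·0 + 1·1 = 6.

6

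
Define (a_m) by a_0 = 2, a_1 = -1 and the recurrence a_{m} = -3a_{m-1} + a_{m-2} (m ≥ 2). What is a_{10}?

The ordinary generating function has denominator 1 + 3y - y^2.
Iterating the recurrence: a_0,…,a_{10} = 2, -1, 5, -16, 53, -175, 578, -1909, 6305, -20824, 68777.

68777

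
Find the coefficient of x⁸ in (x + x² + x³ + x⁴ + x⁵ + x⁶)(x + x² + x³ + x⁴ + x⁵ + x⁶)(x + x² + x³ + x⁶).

16

(x + x² + x³ + x⁴ + x⁵ + x⁶) has coefficients 0,1,1,1,1,1,1 for degrees 0…6.
(x + x² + x³ + x⁴ + x⁵ + x⁶) has coefficients 0,1,1,1,1,1,1,0,0 for degrees 0…8.
Finally multiplying by (x + x² + x³ + x⁶), the product of all factors after the first has coefficients 0,0,1,2,3,3,3,4,3 for degrees 0…8.
[x⁸] = 1·4 + 1·3 + 1·3 + 1·3 + 1·2 + 1·1 = 16.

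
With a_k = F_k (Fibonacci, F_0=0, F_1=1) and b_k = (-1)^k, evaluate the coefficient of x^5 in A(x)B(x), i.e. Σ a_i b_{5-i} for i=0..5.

4

The convolution is the t^5 coefficient of A(t)B(t).
Σ = 0·(-1) + 1·1 + 1·(-1) + 2·1 + 3·(-1) + 5·1 = 4.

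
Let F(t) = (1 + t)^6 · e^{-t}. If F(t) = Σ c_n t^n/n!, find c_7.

The EGF product rule gives c_7 = Σ_{k_1+k_2=7} C(7; k_1,k_2) · ∏ g_i(k_i), where (1+t)^6 gives the falling factorial (6)_k; e^{-t} gives (-1)^k.
g_1(k) for k = 0…7: 1, 6, 30, 120, 360, 720, 720, 0.
g_2(k) for k = 0…7: 1, -1, 1, -1, 1, -1, 1, -1.
c_7 = Σ_k C(7,k)·g_1(k)·g_2(7−k) = 1·1·(-1) + 7·6·1 + 21·30·(-1) + 35·120·1 + 35·360·(-1) + 21·720·1 + 7·720·(-1) = −1 + 42 − 630 + 4200 − 12600 + 15120 − 5040 = 1091.

1091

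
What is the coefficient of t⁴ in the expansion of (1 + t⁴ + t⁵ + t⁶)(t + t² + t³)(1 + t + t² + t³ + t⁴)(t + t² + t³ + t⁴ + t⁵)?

6

(1 + t⁴ + t⁵ + t⁶) has coefficients 1,0,0,0,1 for degrees 0…4.
(t + t² + t³) has coefficients 0,1,1,1,0 for degrees 0…4.
Multiplying by (1 + t + t² + t³ + t⁴) gives running coefficients 0,1,2,3,3 for degrees 0…4.
Finally multiplying by (t + t² + t³ + t⁴ + t⁵), the product of all factors after the first has coefficients 0,0,1,3,6 for degrees 0…4.
[t⁴] = 1·6 + 1·0 = 6.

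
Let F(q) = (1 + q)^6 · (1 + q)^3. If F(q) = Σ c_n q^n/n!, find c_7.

The EGF product rule gives c_7 = Σ_{k_1+k_2=7} C(7; k_1,k_2) · ∏ g_i(k_i), where (1+q)^6 gives the falling factorial (6)_k; (1+q)^3 gives the falling factorial (3)_k.
g_1(k) for k = 0…7: 1, 6, 30, 120, 360, 720, 720, 0.
g_2(k) for k = 0…7: 1, 3, 6, 6, 0, 0, 0, 0.
c_7 = Σ_k C(7,k)·g_1(k)·g_2(7−k) = 35·360·6 + 21·720·6 + 7·720·3 = 75600 + 90720 + 15120 = 181440.

181440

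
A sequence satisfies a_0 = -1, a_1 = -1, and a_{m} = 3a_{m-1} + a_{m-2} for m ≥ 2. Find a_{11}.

-184318

The ordinary generating function has denominator 1 - 3t - t^2.
Iterating the recurrence: a_0,…,a_{11} = -1, -1, -4, -13, -43, -142, -469, -1549, -5116, -16897, -55807, -184318.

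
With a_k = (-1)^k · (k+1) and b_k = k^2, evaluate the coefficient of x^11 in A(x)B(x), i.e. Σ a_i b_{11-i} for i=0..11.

Write out a_i and b_{11-i} for i = 0,…,11 and sum the products.
Σ = 1·121 − 2·100 + 3·81 − 4·64 + 5·49 − 6·36 + 7·25 − 8·16 + 9·9 − 10·4 + 11·1 − 12·0 = 36.

36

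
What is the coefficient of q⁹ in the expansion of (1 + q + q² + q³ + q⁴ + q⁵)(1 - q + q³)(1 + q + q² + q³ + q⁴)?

3

(1 + q + q² + q³ + q⁴ + q⁵) has coefficients 1,1,1,1,1,1 for degrees 0…5.
(1 - q + q³) has coefficients 1,-1,0,1,0,0,0,0,0,0 for degrees 0…9.
Finally multiplying by (1 + q + q² + q³ + q⁴), the product of all factors after the first has coefficients 1,0,0,1,1,0,1,1,0,0 for degrees 0…9.
[q⁹] = 1·0 + 1·0 + 1·1 + 1·1 + 1·0 + 1·1 = 3.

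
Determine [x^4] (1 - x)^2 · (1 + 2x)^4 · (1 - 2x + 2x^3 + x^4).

(1 - x)^2 has coefficients 1,-2,1 for degrees 0…2.
(1 + 2x)^4 has coefficients 1,8,24,32,16 for degrees 0…4.
Finally multiplying by (1 - 2x + 2x^3 + x^4), the product of all factors after the first has coefficients 1,6,8,-14,-31 for degrees 0…4.
[x^4] = 1·(-31) − 2·(-14) + 1·8 = 5.

5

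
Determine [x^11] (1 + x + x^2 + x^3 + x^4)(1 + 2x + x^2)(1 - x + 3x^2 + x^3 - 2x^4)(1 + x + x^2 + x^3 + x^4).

(1 + x + x^2 + x^3 + x^4) has coefficients 1,1,1,1,1 for degrees 0…4.
(1 + 2x + x^2) has coefficients 1,2,1,0,0,0,0,0,0,0,0,0 for degrees 0…11.
Multiplying by (1 - x + 3x^2 + x^3 - 2x^4) gives running coefficients 1,1,2,6,3,-3,-2,0,0,0,0,0 for degrees 0…11.
Finally multiplying by (1 + x + x^2 + x^3 + x^4), the product of all factors after the first has coefficients 1,2,4,10,13,9,6,4,-2,-5,-2,0 for degrees 0…11.
[x^11] = 1·0 + 1·(-2) + 1·(-5) + 1·(-2) + 1·4 = -5.

-5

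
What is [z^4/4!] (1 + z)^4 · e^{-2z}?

8

The EGF product rule gives c_4 = Σ_{k_1+k_2=4} C(4; k_1,k_2) · ∏ g_i(k_i), where (1+z)^4 gives the falling factorial (4)_k; e^{-2z} gives (-2)^k.
g_1(k) for k = 0…4: 1, 4, 12, 24, 24.
g_2(k) for k = 0…4: 1, -2, 4, -8, 16.
c_4 = Σ_k C(4,k)·g_1(k)·g_2(4−k) = 1·1·16 + 4·4·(-8) + 6·12·4 + 4·24·(-2) + 1·24·1 = 16 − 128 + 288 − 192 + 24 = 8.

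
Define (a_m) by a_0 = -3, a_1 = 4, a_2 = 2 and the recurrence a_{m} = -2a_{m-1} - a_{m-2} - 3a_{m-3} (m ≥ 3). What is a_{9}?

478

The ordinary generating function has denominator 1 + 2t + t^2 + 3t^3.
Iterating the recurrence: a_0,…,a_{9} = -3, 4, 2, 1, -16, 25, -37, 97, -232, 478.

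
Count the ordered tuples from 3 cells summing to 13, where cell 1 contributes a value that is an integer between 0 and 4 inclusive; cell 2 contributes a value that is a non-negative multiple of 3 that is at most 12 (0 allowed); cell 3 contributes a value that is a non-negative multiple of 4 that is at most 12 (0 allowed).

6

The generating function for the choices is (1 + q + q^2 + q^3 + q^4)·(1 + q^3 + q^6 + q^9 + q^12)·(1 + q^4 + q^8 + q^12); the count is [q^13].
(1 + q + q^2 + q^3 + q^4) has coefficients 1,1,1,1,1 for degrees 0…4.
(1 + q^3 + q^6 + q^9 + q^12) has coefficients 1,0,0,1,0,0,1,0,0,1,0,0,1,0 for degrees 0…13.
Finally multiplying by (1 + q^4 + q^8 + q^12), the product of all factors after the first has coefficients 1,0,0,1,1,0,1,1,1,1,1,1,2,1 for degrees 0…13.
[q^13] = 1·1 + 1·2 + 1·1 + 1·1 + 1·1 = 6.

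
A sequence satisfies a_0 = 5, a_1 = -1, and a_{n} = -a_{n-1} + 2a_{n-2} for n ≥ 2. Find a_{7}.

-253

The ordinary generating function has denominator 1 + q - 2q^2.
Iterating the recurrence: a_0,…,a_{7} = 5, -1, 11, -13, 35, -61, 131, -253.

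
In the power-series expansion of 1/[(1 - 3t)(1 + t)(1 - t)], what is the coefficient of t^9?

Partial fractions give a closed form: a_n = (9/8)·3^n + (1/8)·(-1)^n + (-1/4)·1^n.
At n = 9: a_9 = 22143.

22143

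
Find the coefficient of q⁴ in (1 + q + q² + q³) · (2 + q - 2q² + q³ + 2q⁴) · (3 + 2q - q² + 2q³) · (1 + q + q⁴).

(1 + q + q² + q³) has coefficients 1,1,1,1 for degrees 0…3.
(2 + q - 2q² + q³ + 2q⁴) has coefficients 2,1,-2,1,2 for degrees 0…4.
Multiplying by (3 + 2q - q² + 2q³) gives running coefficients 6,7,-6,2,12 for degrees 0…4.
Finally multiplying by (1 + q + q⁴), the product of all factors after the first has coefficients 6,13,1,-4,20 for degrees 0…4.
[q⁴] = 1·20 + 1·(-4) + 1·1 + 1·13 = 30.

30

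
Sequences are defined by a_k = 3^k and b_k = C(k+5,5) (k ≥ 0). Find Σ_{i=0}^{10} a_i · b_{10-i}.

This is [x^10] in the product of the two ordinary generating functions.
Σ = 1·3003 + 3·2002 + 9·1287 + 27·792 + 81·462 + 243·252 + 729·126 + 2187·56 + 6561·21 + 19683·6 + 59049·1 = 669888.

669888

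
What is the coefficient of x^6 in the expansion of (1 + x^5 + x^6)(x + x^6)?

2

(1 + x^5 + x^6) has coefficients 1,0,0,0,0,1,1 for degrees 0…6.
(x + x^6) has coefficients 0,1,0,0,0,0,1 for degrees 0…6.
[x^6] = 1·1 + 1·1 + 1·0 = 2.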